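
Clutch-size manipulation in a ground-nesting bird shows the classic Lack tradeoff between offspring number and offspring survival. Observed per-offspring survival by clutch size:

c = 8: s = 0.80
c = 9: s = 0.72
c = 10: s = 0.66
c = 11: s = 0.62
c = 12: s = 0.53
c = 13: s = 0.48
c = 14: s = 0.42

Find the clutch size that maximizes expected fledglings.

11

Expected fledglings = c × s(c):
  c=8: 8 × 0.80 = 6.400
  c=9: 9 × 0.72 = 6.480
  c=10: 10 × 0.66 = 6.600
  c=11: 11 × 0.62 = 6.820
  c=12: 12 × 0.53 = 6.360
  c=13: 13 × 0.48 = 6.240
  c=14: 14 × 0.42 = 5.880
Maximum at c = 11 (6.820 fledglings).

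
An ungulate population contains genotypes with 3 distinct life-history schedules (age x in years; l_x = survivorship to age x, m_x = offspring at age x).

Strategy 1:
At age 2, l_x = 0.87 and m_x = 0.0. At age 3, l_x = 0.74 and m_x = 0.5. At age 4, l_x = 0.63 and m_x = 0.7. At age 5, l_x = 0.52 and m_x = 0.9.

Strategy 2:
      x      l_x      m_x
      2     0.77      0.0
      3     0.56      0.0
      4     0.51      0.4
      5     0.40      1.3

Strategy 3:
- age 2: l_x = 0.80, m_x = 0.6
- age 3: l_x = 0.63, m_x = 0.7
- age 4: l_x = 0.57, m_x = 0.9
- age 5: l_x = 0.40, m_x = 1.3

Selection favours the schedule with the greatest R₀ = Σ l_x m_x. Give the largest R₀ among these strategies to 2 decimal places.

1.95

Strategy 1: R₀ = 0.87×0.0 + 0.74×0.5 + 0.63×0.7 + 0.52×0.9 = 1.2790
Strategy 2: R₀ = 0.77×0.0 + 0.56×0.0 + 0.51×0.4 + 0.40×1.3 = 0.7240
Strategy 3: R₀ = 0.80×0.6 + 0.63×0.7 + 0.57×0.9 + 0.40×1.3 = 1.9540
Highest R₀: strategy 3 with 1.9540.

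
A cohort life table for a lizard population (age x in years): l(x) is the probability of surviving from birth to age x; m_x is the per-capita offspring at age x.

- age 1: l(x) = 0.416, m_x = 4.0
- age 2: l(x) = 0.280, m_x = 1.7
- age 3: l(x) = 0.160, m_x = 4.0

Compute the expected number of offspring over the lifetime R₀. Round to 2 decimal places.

R₀ = Σ l(x) m_x:
  age 1: 0.416 × 4.0 = 1.6640
  age 2: 0.280 × 1.7 = 0.4760
  age 3: 0.160 × 4.0 = 0.6400
R₀ = 1.6640 + 0.4760 + 0.6400 = 2.7800

2.78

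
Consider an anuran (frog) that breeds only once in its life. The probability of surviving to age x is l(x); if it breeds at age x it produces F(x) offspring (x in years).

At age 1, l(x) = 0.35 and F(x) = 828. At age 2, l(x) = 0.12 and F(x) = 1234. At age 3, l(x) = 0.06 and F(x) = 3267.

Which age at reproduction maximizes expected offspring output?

1

Expected offspring if breeding at age x = l(x) × F(x):
  age 1: 0.35 × 828 = 289.800
  age 2: 0.12 × 1234 = 148.080
  age 3: 0.06 × 3267 = 196.020
Maximum at age 1 (289.800).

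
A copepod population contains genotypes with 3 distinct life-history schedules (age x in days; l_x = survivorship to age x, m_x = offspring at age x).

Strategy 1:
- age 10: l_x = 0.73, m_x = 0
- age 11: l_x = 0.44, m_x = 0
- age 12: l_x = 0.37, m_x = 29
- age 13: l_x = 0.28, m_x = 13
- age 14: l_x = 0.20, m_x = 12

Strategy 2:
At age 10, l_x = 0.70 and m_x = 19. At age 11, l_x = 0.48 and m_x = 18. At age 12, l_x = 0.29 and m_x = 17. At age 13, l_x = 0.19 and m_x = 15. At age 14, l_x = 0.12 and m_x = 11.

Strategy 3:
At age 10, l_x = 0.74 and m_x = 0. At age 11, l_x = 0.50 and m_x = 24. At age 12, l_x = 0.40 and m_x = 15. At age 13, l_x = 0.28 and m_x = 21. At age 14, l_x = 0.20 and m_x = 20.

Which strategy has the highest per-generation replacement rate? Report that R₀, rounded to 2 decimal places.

Strategy 1: R₀ = 0.73×0 + 0.44×0 + 0.37×29 + 0.28×13 + 0.20×12 = 16.7700
Strategy 2: R₀ = 0.70×19 + 0.48×18 + 0.29×17 + 0.19×15 + 0.12×11 = 31.0400
Strategy 3: R₀ = 0.74×0 + 0.50×24 + 0.40×15 + 0.28×21 + 0.20×20 = 27.8800
Highest R₀: strategy 2 with 31.0400.

31.04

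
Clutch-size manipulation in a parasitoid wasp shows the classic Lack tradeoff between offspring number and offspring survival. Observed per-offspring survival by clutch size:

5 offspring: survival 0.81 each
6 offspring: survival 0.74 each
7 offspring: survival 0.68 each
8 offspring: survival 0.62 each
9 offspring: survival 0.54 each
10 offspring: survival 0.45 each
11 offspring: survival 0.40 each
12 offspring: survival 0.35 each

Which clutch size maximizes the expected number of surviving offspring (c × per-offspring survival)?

8

Expected surviving offspring = c × s(c):
  c=5: 5 × 0.81 = 4.050
  c=6: 6 × 0.74 = 4.440
  c=7: 7 × 0.68 = 4.760
  c=8: 8 × 0.62 = 4.960
  c=9: 9 × 0.54 = 4.860
  c=10: 10 × 0.45 = 4.500
  c=11: 11 × 0.40 = 4.400
  c=12: 12 × 0.35 = 4.200
Maximum at c = 8 (4.960 surviving offspring).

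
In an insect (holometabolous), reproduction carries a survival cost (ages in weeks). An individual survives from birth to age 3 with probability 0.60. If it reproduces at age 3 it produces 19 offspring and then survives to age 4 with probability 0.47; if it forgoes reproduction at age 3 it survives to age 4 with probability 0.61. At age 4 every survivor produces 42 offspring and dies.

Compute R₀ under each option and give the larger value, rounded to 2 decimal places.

breed at age 3: R₀ = 0.60 × (19 + 0.47 × 42) = 0.60 × 38.7400 = 23.2440
delay to age 4: R₀ = 0.60 × (0.61 × 42) = 0.60 × 25.6200 = 15.3720
Higher: breed at age 3 (23.2440).

23.24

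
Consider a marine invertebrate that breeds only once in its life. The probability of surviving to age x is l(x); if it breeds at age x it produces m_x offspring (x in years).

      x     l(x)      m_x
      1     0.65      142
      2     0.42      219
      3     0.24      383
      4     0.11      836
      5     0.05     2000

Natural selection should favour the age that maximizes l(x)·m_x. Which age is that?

5

Expected offspring if breeding at age x = l(x) × m_x:
  age 1: 0.65 × 142 = 92.300
  age 2: 0.42 × 219 = 91.980
  age 3: 0.24 × 383 = 91.920
  age 4: 0.11 × 836 = 91.960
  age 5: 0.05 × 2000 = 100.000
Maximum at age 5 (100.000).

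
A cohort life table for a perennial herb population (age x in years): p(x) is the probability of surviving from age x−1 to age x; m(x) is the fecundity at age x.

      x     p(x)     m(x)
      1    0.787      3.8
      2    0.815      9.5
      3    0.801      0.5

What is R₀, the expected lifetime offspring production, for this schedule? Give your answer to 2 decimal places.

9.34

Survivorship from birth: l_x = p_1·p_2·…·p_x.
  l_1 = 0.78700
  l_2 = 0.64141
  l_3 = 0.51377
R₀ = Σ l_x m(x):
  age 1: 0.78700 × 3.8 = 2.9906
  age 2: 0.64141 × 9.5 = 6.0934
  age 3: 0.51377 × 0.5 = 0.2569
R₀ = 2.9906 + 6.0934 + 0.2569 = 9.3409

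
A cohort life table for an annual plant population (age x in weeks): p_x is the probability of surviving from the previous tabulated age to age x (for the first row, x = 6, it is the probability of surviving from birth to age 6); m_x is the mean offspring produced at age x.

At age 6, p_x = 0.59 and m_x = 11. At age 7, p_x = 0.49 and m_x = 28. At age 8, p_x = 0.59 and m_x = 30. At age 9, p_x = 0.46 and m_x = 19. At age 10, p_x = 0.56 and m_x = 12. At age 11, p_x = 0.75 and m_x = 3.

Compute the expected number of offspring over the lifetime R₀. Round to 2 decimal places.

21.82

Survivorship from birth: l_x = p_6·p_7·…·p_x.
  l_6 = 0.59000
  l_7 = 0.28910
  l_8 = 0.17057
  l_9 = 0.07846
  l_10 = 0.04394
  l_11 = 0.03295
R₀ = Σ l_x m_x:
  age 6: 0.59000 × 11 = 6.4900
  age 7: 0.28910 × 28 = 8.0948
  age 8: 0.17057 × 30 = 5.1171
  age 9: 0.07846 × 19 = 1.4907
  age 10: 0.04394 × 12 = 0.5273
  age 11: 0.03295 × 3 = 0.0988
R₀ = 6.4900 + 8.0948 + 5.1171 + 1.4907 + 0.5273 + 0.0988 = 21.8188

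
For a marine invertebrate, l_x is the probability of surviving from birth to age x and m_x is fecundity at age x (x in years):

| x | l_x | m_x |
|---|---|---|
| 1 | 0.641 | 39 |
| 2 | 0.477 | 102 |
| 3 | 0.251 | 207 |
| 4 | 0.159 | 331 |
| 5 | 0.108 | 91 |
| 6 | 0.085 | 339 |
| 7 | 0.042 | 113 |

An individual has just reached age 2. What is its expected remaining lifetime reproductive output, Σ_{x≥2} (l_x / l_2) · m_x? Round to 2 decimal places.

412.22

l_2 = 0.477. Conditional survival from age 2 to x is l_x / l_2.
  x=2: (0.477/0.477) × 102 = 102.0000
  x=3: (0.251/0.477) × 207 = 108.9245
  x=4: (0.159/0.477) × 331 = 110.3333
  x=5: (0.108/0.477) × 91 = 20.6038
  x=6: (0.085/0.477) × 339 = 60.4088
  x=7: (0.042/0.477) × 113 = 9.9497
Sum = 102.0000 + 108.9245 + 110.3333 + 20.6038 + 60.4088 + 9.9497 = 412.2201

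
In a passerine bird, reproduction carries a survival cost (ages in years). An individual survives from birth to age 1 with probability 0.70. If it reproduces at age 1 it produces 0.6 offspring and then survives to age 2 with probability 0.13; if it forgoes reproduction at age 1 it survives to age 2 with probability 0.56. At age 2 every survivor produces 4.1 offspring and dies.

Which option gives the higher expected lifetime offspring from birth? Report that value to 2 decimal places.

breed at age 1: R₀ = 0.70 × (0.6 + 0.13 × 4.1) = 0.70 × 1.1330 = 0.7931
delay to age 2: R₀ = 0.70 × (0.56 × 4.1) = 0.70 × 2.2960 = 1.6072
Higher: delay to age 2 (1.6072).

1.61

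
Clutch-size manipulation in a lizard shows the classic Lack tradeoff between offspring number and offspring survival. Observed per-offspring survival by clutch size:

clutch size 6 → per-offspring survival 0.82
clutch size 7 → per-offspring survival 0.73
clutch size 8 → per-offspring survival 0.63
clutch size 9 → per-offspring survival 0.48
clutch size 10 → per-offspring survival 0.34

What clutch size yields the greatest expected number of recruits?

7

Expected recruits = c × s(c):
  c=6: 6 × 0.82 = 4.920
  c=7: 7 × 0.73 = 5.110
  c=8: 8 × 0.63 = 5.040
  c=9: 9 × 0.48 = 4.320
  c=10: 10 × 0.34 = 3.400
Maximum at c = 7 (5.110 recruits).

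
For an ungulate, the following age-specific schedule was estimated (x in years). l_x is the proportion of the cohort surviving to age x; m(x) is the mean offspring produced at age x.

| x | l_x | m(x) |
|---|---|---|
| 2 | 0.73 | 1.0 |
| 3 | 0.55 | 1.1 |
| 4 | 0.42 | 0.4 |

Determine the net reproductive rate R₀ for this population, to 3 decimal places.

R₀ = Σ l_x m(x):
  age 2: 0.73 × 1.0 = 0.7300
  age 3: 0.55 × 1.1 = 0.6050
  age 4: 0.42 × 0.4 = 0.1680
R₀ = 0.7300 + 0.6050 + 0.1680 = 1.5030

1.503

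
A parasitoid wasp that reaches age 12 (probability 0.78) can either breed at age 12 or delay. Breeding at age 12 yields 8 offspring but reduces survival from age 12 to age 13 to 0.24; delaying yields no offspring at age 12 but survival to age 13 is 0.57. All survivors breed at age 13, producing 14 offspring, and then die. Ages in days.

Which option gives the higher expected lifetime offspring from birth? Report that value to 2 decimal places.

8.86

breed at age 12: R₀ = 0.78 × (8 + 0.24 × 14) = 0.78 × 11.3600 = 8.8608
delay to age 13: R₀ = 0.78 × (0.57 × 14) = 0.78 × 7.9800 = 6.2244
Higher: breed at age 12 (8.8608).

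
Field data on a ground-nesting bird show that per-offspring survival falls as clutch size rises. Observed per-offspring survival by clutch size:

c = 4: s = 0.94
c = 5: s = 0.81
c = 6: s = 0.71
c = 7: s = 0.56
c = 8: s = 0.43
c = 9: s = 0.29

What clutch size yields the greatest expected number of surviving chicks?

6

Expected surviving chicks = c × s(c):
  c=4: 4 × 0.94 = 3.760
  c=5: 5 × 0.81 = 4.050
  c=6: 6 × 0.71 = 4.260
  c=7: 7 × 0.56 = 3.920
  c=8: 8 × 0.43 = 3.440
  c=9: 9 × 0.29 = 2.610
Maximum at c = 6 (4.260 surviving chicks).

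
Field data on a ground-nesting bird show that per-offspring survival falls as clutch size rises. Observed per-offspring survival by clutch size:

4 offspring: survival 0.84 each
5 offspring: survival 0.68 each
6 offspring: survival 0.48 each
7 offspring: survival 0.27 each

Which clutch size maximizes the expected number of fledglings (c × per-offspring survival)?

5

Expected fledglings = c × s(c):
  c=4: 4 × 0.84 = 3.360
  c=5: 5 × 0.68 = 3.400
  c=6: 6 × 0.48 = 2.880
  c=7: 7 × 0.27 = 1.890
Maximum at c = 5 (3.400 fledglings).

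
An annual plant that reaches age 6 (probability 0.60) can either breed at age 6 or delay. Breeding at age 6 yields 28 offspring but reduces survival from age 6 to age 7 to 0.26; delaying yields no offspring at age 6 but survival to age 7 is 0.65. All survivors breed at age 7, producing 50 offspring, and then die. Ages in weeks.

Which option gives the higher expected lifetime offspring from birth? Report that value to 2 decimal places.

24.60

breed at age 6: R₀ = 0.60 × (28 + 0.26 × 50) = 0.60 × 41.0000 = 24.6000
delay to age 7: R₀ = 0.60 × (0.65 × 50) = 0.60 × 32.5000 = 19.5000
Higher: breed at age 6 (24.6000).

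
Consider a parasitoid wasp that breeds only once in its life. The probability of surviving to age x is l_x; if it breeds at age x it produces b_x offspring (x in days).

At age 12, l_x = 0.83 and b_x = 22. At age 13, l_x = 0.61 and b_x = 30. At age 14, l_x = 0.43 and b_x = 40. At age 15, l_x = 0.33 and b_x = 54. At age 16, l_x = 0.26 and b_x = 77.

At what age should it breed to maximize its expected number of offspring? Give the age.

16

Expected offspring if breeding at age x = l_x × b_x:
  age 12: 0.83 × 22 = 18.260
  age 13: 0.61 × 30 = 18.300
  age 14: 0.43 × 40 = 17.200
  age 15: 0.33 × 54 = 17.820
  age 16: 0.26 × 77 = 20.020
Maximum at age 16 (20.020).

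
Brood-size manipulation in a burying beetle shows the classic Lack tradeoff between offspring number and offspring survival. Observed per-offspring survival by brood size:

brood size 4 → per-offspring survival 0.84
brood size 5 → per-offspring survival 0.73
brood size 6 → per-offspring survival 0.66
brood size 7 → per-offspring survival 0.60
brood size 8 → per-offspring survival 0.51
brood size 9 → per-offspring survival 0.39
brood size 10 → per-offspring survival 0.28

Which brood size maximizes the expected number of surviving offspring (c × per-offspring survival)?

7

Expected surviving offspring = c × s(c):
  c=4: 4 × 0.84 = 3.360
  c=5: 5 × 0.73 = 3.650
  c=6: 6 × 0.66 = 3.960
  c=7: 7 × 0.60 = 4.200
  c=8: 8 × 0.51 = 4.080
  c=9: 9 × 0.39 = 3.510
  c=10: 10 × 0.28 = 2.800
Maximum at c = 7 (4.200 surviving offspring).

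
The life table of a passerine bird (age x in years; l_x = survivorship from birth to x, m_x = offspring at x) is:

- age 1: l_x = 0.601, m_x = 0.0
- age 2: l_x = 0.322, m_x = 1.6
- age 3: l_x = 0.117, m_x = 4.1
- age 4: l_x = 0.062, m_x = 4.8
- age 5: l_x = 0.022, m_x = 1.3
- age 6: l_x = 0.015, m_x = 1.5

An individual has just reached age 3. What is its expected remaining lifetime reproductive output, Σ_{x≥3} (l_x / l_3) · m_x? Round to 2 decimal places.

7.08

l_3 = 0.117. Conditional survival from age 3 to x is l_x / l_3.
  x=3: (0.117/0.117) × 4.1 = 4.1000
  x=4: (0.062/0.117) × 4.8 = 2.5436
  x=5: (0.022/0.117) × 1.3 = 0.2444
  x=6: (0.015/0.117) × 1.5 = 0.1923
Sum = 4.1000 + 2.5436 + 0.2444 + 0.1923 = 7.0803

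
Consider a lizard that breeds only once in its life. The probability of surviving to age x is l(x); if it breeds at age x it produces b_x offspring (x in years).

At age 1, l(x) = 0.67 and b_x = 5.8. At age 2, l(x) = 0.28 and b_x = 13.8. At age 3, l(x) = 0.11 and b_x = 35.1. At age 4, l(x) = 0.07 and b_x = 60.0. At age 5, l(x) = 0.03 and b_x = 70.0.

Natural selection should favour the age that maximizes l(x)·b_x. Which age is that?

Expected offspring if breeding at age x = l(x) × b_x:
  age 1: 0.67 × 5.8 = 3.886
  age 2: 0.28 × 13.8 = 3.864
  age 3: 0.11 × 35.1 = 3.861
  age 4: 0.07 × 60.0 = 4.200
  age 5: 0.03 × 70.0 = 2.100
Maximum at age 4 (4.200).

4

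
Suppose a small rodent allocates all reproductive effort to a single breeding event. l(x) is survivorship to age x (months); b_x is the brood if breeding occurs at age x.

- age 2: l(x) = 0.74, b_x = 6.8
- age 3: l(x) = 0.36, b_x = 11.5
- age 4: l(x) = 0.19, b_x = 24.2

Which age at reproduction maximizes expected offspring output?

2

Expected offspring if breeding at age x = l(x) × b_x:
  age 2: 0.74 × 6.8 = 5.032
  age 3: 0.36 × 11.5 = 4.140
  age 4: 0.19 × 24.2 = 4.598
Maximum at age 2 (5.032).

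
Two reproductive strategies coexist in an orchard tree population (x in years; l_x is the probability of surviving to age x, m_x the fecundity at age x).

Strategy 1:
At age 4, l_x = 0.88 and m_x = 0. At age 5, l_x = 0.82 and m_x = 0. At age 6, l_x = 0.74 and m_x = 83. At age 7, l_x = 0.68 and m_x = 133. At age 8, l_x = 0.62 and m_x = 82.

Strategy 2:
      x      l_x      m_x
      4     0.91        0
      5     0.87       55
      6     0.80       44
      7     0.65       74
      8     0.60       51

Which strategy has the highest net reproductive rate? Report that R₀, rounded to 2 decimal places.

202.70

Strategy 1: R₀ = 0.88×0 + 0.82×0 + 0.74×83 + 0.68×133 + 0.62×82 = 202.7000
Strategy 2: R₀ = 0.91×0 + 0.87×55 + 0.80×44 + 0.65×74 + 0.60×51 = 161.7500
Highest R₀: strategy 1 with 202.7000.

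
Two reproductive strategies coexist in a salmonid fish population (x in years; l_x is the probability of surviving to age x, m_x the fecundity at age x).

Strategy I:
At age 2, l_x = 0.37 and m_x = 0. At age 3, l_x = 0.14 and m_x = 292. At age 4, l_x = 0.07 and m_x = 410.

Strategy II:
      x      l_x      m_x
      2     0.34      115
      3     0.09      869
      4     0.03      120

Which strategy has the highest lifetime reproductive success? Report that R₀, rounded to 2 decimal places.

120.91

Strategy I: R₀ = 0.37×0 + 0.14×292 + 0.07×410 = 69.5800
Strategy II: R₀ = 0.34×115 + 0.09×869 + 0.03×120 = 120.9100
Highest R₀: strategy II with 120.9100.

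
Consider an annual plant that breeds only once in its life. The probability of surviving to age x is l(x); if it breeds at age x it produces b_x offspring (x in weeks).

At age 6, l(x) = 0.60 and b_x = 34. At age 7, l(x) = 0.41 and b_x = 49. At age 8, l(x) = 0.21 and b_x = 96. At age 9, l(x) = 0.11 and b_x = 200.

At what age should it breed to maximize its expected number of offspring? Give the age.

9

Expected offspring if breeding at age x = l(x) × b_x:
  age 6: 0.60 × 34 = 20.400
  age 7: 0.41 × 49 = 20.090
  age 8: 0.21 × 96 = 20.160
  age 9: 0.11 × 200 = 22.000
Maximum at age 9 (22.000).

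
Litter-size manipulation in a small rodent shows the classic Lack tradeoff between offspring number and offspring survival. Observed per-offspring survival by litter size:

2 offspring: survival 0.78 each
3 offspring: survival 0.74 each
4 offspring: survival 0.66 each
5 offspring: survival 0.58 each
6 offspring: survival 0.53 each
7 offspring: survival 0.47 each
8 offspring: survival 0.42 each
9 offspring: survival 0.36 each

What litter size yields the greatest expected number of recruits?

8

Expected recruits = c × s(c):
  c=2: 2 × 0.78 = 1.560
  c=3: 3 × 0.74 = 2.220
  c=4: 4 × 0.66 = 2.640
  c=5: 5 × 0.58 = 2.900
  c=6: 6 × 0.53 = 3.180
  c=7: 7 × 0.47 = 3.290
  c=8: 8 × 0.42 = 3.360
  c=9: 9 × 0.36 = 3.240
Maximum at c = 8 (3.360 recruits).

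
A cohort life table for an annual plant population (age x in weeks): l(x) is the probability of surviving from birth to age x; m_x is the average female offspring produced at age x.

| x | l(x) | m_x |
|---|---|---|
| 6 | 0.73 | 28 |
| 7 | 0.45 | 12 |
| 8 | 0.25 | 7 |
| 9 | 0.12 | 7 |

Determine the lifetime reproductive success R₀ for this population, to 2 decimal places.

28.43

R₀ = Σ l(x) m_x:
  age 6: 0.73 × 28 = 20.4400
  age 7: 0.45 × 12 = 5.4000
  age 8: 0.25 × 7 = 1.7500
  age 9: 0.12 × 7 = 0.8400
R₀ = 20.4400 + 5.4000 + 1.7500 + 0.8400 = 28.4300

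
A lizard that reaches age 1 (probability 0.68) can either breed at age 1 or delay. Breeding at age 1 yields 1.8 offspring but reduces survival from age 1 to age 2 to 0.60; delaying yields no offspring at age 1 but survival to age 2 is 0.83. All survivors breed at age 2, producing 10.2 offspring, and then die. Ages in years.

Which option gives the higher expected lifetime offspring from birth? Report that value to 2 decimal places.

breed at age 1: R₀ = 0.68 × (1.8 + 0.60 × 10.2) = 0.68 × 7.9200 = 5.3856
delay to age 2: R₀ = 0.68 × (0.83 × 10.2) = 0.68 × 8.4660 = 5.7569
Higher: delay to age 2 (5.7569).

5.76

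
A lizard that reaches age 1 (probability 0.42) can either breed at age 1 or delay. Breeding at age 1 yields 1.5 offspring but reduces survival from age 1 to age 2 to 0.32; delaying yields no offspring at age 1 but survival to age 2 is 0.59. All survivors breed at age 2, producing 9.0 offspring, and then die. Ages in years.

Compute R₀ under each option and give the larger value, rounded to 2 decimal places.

2.23

breed at age 1: R₀ = 0.42 × (1.5 + 0.32 × 9.0) = 0.42 × 4.3800 = 1.8396
delay to age 2: R₀ = 0.42 × (0.59 × 9.0) = 0.42 × 5.3100 = 2.2302
Higher: delay to age 2 (2.2302).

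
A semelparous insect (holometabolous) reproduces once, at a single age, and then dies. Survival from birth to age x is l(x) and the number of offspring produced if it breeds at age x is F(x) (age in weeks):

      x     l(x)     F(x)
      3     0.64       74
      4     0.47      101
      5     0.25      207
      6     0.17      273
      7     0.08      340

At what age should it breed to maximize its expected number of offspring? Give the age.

5

Expected offspring if breeding at age x = l(x) × F(x):
  age 3: 0.64 × 74 = 47.360
  age 4: 0.47 × 101 = 47.470
  age 5: 0.25 × 207 = 51.750
  age 6: 0.17 × 273 = 46.410
  age 7: 0.08 × 340 = 27.200
Maximum at age 5 (51.750).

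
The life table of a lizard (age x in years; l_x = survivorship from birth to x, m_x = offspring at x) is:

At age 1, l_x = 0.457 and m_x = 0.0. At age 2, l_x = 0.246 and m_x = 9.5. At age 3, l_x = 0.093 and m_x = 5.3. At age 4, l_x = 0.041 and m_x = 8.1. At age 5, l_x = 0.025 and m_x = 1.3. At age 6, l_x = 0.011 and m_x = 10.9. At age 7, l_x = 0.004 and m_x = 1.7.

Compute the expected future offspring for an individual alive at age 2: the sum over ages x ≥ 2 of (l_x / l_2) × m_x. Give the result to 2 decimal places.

l_2 = 0.246. Conditional survival from age 2 to x is l_x / l_2.
  x=2: (0.246/0.246) × 9.5 = 9.5000
  x=3: (0.093/0.246) × 5.3 = 2.0037
  x=4: (0.041/0.246) × 8.1 = 1.3500
  x=5: (0.025/0.246) × 1.3 = 0.1321
  x=6: (0.011/0.246) × 10.9 = 0.4874
  x=7: (0.004/0.246) × 1.7 = 0.0276
Sum = 9.5000 + 2.0037 + 1.3500 + 0.1321 + 0.4874 + 0.0276 = 13.5008

13.50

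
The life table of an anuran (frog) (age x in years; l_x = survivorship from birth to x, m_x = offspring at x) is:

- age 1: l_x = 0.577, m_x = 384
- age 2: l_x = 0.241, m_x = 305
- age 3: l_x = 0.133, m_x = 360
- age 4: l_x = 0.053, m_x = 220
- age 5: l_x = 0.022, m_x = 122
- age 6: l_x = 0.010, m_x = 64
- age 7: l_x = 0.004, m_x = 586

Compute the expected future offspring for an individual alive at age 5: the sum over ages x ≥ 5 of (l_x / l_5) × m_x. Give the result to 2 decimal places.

257.64

l_5 = 0.022. Conditional survival from age 5 to x is l_x / l_5.
  x=5: (0.022/0.022) × 122 = 122.0000
  x=6: (0.010/0.022) × 64 = 29.0909
  x=7: (0.004/0.022) × 586 = 106.5455
Sum = 122.0000 + 29.0909 + 106.5455 = 257.6364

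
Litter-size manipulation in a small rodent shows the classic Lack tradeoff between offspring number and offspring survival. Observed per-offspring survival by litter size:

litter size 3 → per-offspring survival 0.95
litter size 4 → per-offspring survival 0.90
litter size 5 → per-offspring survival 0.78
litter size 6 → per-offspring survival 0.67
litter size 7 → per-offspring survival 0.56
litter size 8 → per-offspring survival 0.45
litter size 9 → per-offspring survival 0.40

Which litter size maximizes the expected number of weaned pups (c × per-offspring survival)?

6

Expected weaned pups = c × s(c):
  c=3: 3 × 0.95 = 2.850
  c=4: 4 × 0.90 = 3.600
  c=5: 5 × 0.78 = 3.900
  c=6: 6 × 0.67 = 4.020
  c=7: 7 × 0.56 = 3.920
  c=8: 8 × 0.45 = 3.600
  c=9: 9 × 0.40 = 3.600
Maximum at c = 6 (4.020 weaned pups).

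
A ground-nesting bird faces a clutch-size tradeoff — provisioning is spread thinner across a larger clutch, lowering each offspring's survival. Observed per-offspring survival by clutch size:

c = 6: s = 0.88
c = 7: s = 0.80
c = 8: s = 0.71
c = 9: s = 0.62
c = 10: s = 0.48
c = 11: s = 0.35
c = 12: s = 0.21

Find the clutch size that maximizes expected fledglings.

8

Expected fledglings = c × s(c):
  c=6: 6 × 0.88 = 5.280
  c=7: 7 × 0.80 = 5.600
  c=8: 8 × 0.71 = 5.680
  c=9: 9 × 0.62 = 5.580
  c=10: 10 × 0.48 = 4.800
  c=11: 11 × 0.35 = 3.850
  c=12: 12 × 0.21 = 2.520
Maximum at c = 8 (5.680 fledglings).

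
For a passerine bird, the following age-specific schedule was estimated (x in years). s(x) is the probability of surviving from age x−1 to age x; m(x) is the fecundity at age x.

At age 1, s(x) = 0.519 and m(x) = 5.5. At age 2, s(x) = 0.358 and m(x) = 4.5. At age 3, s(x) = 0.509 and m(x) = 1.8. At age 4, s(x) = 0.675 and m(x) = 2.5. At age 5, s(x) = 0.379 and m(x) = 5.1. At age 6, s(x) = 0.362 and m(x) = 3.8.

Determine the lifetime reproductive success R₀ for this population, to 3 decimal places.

4.177

Survivorship from birth: l_x = s_1·s_2·…·s_x.
  l_1 = 0.51900
  l_2 = 0.18580
  l_3 = 0.09457
  l_4 = 0.06384
  l_5 = 0.02419
  l_6 = 0.00876
R₀ = Σ l_x m(x):
  age 1: 0.51900 × 5.5 = 2.8545
  age 2: 0.18580 × 4.5 = 0.8361
  age 3: 0.09457 × 1.8 = 0.1702
  age 4: 0.06384 × 2.5 = 0.1596
  age 5: 0.02419 × 5.1 = 0.1234
  age 6: 0.00876 × 3.8 = 0.0333
R₀ = 2.8545 + 0.8361 + 0.1702 + 0.1596 + 0.1234 + 0.0333 = 4.1771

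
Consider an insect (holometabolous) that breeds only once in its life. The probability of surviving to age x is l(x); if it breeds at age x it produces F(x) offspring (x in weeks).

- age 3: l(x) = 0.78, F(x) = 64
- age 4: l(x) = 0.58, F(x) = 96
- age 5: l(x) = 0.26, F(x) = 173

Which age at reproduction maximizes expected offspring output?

4

Expected offspring if breeding at age x = l(x) × F(x):
  age 3: 0.78 × 64 = 49.920
  age 4: 0.58 × 96 = 55.680
  age 5: 0.26 × 173 = 44.980
Maximum at age 4 (55.680).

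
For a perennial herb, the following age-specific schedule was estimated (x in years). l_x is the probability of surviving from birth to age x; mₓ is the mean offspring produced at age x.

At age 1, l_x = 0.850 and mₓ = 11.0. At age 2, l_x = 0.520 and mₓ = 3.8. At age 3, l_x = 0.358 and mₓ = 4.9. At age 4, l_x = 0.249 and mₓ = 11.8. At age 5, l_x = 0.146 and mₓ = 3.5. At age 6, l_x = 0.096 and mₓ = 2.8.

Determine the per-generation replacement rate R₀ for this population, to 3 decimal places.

R₀ = Σ l_x mₓ:
  age 1: 0.850 × 11.0 = 9.3500
  age 2: 0.520 × 3.8 = 1.9760
  age 3: 0.358 × 4.9 = 1.7542
  age 4: 0.249 × 11.8 = 2.9382
  age 5: 0.146 × 3.5 = 0.5110
  age 6: 0.096 × 2.8 = 0.2688
R₀ = 9.3500 + 1.9760 + 1.7542 + 2.9382 + 0.5110 + 0.2688 = 16.7982

16.798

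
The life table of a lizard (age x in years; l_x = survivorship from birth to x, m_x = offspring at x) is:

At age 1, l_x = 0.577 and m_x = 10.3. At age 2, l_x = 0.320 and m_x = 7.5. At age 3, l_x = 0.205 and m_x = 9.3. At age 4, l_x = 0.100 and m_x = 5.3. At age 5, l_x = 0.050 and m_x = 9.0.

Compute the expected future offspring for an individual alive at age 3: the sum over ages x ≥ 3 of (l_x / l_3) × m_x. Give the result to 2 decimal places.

l_3 = 0.205. Conditional survival from age 3 to x is l_x / l_3.
  x=3: (0.205/0.205) × 9.3 = 9.3000
  x=4: (0.100/0.205) × 5.3 = 2.5854
  x=5: (0.050/0.205) × 9.0 = 2.1951
Sum = 9.3000 + 2.5854 + 2.1951 = 14.0805

14.08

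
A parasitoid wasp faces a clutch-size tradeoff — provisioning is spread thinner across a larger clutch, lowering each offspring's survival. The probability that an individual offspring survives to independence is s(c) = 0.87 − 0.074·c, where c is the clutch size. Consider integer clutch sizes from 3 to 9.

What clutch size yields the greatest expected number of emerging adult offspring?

Expected emerging adult offspring = c × s(c):
  c=3: 3 × 0.648 = 1.944
  c=4: 4 × 0.574 = 2.296
  c=5: 5 × 0.500 = 2.500
  c=6: 6 × 0.426 = 2.556
  c=7: 7 × 0.352 = 2.464
  c=8: 8 × 0.278 = 2.224
  c=9: 9 × 0.204 = 1.836
Maximum at c = 6 (2.556 emerging adult offspring).

6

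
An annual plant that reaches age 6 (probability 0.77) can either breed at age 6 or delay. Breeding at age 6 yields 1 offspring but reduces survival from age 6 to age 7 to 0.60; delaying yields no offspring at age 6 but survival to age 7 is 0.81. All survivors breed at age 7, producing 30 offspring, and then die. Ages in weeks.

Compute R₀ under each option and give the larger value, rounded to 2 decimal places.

breed at age 6: R₀ = 0.77 × (1 + 0.60 × 30) = 0.77 × 19.0000 = 14.6300
delay to age 7: R₀ = 0.77 × (0.81 × 30) = 0.77 × 24.3000 = 18.7110
Higher: delay to age 7 (18.7110).

18.71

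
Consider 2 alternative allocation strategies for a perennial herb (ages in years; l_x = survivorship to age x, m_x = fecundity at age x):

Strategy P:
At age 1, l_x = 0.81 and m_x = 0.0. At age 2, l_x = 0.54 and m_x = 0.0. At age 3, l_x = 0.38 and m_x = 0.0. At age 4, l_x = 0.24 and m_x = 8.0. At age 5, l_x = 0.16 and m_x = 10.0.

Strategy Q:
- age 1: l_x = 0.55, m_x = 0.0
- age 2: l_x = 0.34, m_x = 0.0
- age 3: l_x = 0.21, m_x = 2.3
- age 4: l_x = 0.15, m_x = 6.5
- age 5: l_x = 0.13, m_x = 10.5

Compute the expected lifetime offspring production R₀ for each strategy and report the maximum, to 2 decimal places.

Strategy P: R₀ = 0.81×0.0 + 0.54×0.0 + 0.38×0.0 + 0.24×8.0 + 0.16×10.0 = 3.5200
Strategy Q: R₀ = 0.55×0.0 + 0.34×0.0 + 0.21×2.3 + 0.15×6.5 + 0.13×10.5 = 2.8230
Highest R₀: strategy P with 3.5200.

3.52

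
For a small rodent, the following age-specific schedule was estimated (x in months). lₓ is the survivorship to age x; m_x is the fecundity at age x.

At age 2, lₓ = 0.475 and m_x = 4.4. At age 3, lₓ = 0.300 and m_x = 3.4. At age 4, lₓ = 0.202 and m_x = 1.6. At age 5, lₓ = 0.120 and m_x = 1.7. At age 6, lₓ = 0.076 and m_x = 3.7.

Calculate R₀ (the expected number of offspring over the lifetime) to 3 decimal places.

R₀ = Σ lₓ m_x:
  age 2: 0.475 × 4.4 = 2.0900
  age 3: 0.300 × 3.4 = 1.0200
  age 4: 0.202 × 1.6 = 0.3232
  age 5: 0.120 × 1.7 = 0.2040
  age 6: 0.076 × 3.7 = 0.2812
R₀ = 2.0900 + 1.0200 + 0.3232 + 0.2040 + 0.2812 = 3.9184

3.918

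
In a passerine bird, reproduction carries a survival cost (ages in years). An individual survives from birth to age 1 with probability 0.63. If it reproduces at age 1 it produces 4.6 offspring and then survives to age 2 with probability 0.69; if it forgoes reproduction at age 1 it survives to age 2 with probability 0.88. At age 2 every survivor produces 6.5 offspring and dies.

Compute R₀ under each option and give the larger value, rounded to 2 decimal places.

5.72

breed at age 1: R₀ = 0.63 × (4.6 + 0.69 × 6.5) = 0.63 × 9.0850 = 5.7235
delay to age 2: R₀ = 0.63 × (0.88 × 6.5) = 0.63 × 5.7200 = 3.6036
Higher: breed at age 1 (5.7235).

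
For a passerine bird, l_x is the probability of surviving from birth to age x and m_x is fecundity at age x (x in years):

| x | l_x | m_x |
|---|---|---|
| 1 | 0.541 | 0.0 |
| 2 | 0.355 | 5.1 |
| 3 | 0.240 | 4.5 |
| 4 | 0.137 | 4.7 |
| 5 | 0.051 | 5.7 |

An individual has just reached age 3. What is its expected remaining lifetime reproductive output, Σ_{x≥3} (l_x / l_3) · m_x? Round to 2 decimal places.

8.39

l_3 = 0.240. Conditional survival from age 3 to x is l_x / l_3.
  x=3: (0.240/0.240) × 4.5 = 4.5000
  x=4: (0.137/0.240) × 4.7 = 2.6829
  x=5: (0.051/0.240) × 5.7 = 1.2112
Sum = 4.5000 + 2.6829 + 1.2112 = 8.3942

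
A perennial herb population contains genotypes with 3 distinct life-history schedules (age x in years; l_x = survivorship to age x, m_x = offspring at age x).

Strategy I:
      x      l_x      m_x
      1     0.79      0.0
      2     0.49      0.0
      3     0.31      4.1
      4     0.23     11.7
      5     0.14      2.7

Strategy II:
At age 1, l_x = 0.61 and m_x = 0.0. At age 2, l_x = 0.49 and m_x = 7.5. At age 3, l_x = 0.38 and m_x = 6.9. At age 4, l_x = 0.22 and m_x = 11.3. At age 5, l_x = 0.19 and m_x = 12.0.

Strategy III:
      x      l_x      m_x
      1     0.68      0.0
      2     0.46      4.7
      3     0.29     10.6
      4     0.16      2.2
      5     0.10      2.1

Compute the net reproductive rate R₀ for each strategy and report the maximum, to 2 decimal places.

11.06

Strategy I: R₀ = 0.79×0.0 + 0.49×0.0 + 0.31×4.1 + 0.23×11.7 + 0.14×2.7 = 4.3400
Strategy II: R₀ = 0.61×0.0 + 0.49×7.5 + 0.38×6.9 + 0.22×11.3 + 0.19×12.0 = 11.0630
Strategy III: R₀ = 0.68×0.0 + 0.46×4.7 + 0.29×10.6 + 0.16×2.2 + 0.10×2.1 = 5.7980
Highest R₀: strategy II with 11.0630.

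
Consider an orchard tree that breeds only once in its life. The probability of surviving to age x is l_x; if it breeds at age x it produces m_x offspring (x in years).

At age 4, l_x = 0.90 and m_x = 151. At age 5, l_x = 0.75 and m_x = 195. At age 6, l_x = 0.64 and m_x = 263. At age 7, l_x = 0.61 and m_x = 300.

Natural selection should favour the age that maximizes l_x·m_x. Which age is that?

Expected offspring if breeding at age x = l_x × m_x:
  age 4: 0.90 × 151 = 135.900
  age 5: 0.75 × 195 = 146.250
  age 6: 0.64 × 263 = 168.320
  age 7: 0.61 × 300 = 183.000
Maximum at age 7 (183.000).

7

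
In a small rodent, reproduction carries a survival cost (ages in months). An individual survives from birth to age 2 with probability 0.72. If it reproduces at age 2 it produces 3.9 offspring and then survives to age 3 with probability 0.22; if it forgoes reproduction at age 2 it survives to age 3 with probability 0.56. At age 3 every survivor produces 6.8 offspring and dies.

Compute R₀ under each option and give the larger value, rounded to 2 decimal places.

breed at age 2: R₀ = 0.72 × (3.9 + 0.22 × 6.8) = 0.72 × 5.3960 = 3.8851
delay to age 3: R₀ = 0.72 × (0.56 × 6.8) = 0.72 × 3.8080 = 2.7418
Higher: breed at age 2 (3.8851).

3.89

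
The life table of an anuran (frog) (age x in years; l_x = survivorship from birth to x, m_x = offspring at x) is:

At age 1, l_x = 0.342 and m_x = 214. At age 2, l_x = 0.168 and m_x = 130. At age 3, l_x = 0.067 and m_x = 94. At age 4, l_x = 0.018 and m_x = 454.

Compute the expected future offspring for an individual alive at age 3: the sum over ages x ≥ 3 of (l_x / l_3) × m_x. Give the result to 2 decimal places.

l_3 = 0.067. Conditional survival from age 3 to x is l_x / l_3.
  x=3: (0.067/0.067) × 94 = 94.0000
  x=4: (0.018/0.067) × 454 = 121.9701
Sum = 94.0000 + 121.9701 = 215.9701

215.97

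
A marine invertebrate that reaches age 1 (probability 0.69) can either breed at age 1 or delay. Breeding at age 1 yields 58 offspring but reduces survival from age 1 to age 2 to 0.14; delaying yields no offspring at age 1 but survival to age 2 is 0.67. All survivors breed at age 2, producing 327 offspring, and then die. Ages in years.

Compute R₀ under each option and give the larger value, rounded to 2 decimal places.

breed at age 1: R₀ = 0.69 × (58 + 0.14 × 327) = 0.69 × 103.7800 = 71.6082
delay to age 2: R₀ = 0.69 × (0.67 × 327) = 0.69 × 219.0900 = 151.1721
Higher: delay to age 2 (151.1721).

151.17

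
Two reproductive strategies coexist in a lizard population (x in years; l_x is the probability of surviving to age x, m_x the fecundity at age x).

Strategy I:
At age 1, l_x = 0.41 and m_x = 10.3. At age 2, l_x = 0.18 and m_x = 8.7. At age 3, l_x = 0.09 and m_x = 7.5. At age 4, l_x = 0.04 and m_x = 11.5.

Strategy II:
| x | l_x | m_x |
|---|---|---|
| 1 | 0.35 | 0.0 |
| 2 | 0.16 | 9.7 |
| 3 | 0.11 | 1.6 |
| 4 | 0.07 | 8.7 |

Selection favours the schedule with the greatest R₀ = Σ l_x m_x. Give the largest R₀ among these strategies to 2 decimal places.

Strategy I: R₀ = 0.41×10.3 + 0.18×8.7 + 0.09×7.5 + 0.04×11.5 = 6.9240
Strategy II: R₀ = 0.35×0.0 + 0.16×9.7 + 0.11×1.6 + 0.07×8.7 = 2.3370
Highest R₀: strategy I with 6.9240.

6.92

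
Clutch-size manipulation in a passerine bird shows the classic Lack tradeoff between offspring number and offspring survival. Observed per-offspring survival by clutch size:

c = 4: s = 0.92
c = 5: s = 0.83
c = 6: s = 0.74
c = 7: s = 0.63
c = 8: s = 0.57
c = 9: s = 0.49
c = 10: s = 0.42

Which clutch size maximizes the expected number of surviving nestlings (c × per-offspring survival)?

Expected surviving nestlings = c × s(c):
  c=4: 4 × 0.92 = 3.680
  c=5: 5 × 0.83 = 4.150
  c=6: 6 × 0.74 = 4.440
  c=7: 7 × 0.63 = 4.410
  c=8: 8 × 0.57 = 4.560
  c=9: 9 × 0.49 = 4.410
  c=10: 10 × 0.42 = 4.200
Maximum at c = 8 (4.560 surviving nestlings).

8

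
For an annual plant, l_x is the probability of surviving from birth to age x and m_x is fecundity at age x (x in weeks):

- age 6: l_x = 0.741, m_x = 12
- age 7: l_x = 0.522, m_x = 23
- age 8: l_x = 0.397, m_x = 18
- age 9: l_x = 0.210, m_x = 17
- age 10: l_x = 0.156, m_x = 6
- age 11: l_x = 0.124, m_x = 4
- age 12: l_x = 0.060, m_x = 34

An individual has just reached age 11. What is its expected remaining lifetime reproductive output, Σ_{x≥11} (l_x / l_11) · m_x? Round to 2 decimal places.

l_11 = 0.124. Conditional survival from age 11 to x is l_x / l_11.
  x=11: (0.124/0.124) × 4 = 4.0000
  x=12: (0.060/0.124) × 34 = 16.4516
Sum = 4.0000 + 16.4516 = 20.4516

20.45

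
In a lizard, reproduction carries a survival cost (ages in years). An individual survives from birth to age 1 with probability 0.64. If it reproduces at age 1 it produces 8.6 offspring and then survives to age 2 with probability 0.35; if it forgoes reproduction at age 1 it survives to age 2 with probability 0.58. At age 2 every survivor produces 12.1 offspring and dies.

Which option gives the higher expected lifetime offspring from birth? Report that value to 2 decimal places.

breed at age 1: R₀ = 0.64 × (8.6 + 0.35 × 12.1) = 0.64 × 12.8350 = 8.2144
delay to age 2: R₀ = 0.64 × (0.58 × 12.1) = 0.64 × 7.0180 = 4.4915
Higher: breed at age 1 (8.2144).

8.21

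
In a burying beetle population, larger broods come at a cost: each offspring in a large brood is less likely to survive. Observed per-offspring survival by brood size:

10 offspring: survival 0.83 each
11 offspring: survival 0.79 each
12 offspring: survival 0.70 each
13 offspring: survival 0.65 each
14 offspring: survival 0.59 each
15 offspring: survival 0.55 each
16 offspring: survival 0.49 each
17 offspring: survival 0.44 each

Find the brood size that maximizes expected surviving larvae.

11

Expected surviving larvae = c × s(c):
  c=10: 10 × 0.83 = 8.300
  c=11: 11 × 0.79 = 8.690
  c=12: 12 × 0.70 = 8.400
  c=13: 13 × 0.65 = 8.450
  c=14: 14 × 0.59 = 8.260
  c=15: 15 × 0.55 = 8.250
  c=16: 16 × 0.49 = 7.840
  c=17: 17 × 0.44 = 7.480
Maximum at c = 11 (8.690 surviving larvae).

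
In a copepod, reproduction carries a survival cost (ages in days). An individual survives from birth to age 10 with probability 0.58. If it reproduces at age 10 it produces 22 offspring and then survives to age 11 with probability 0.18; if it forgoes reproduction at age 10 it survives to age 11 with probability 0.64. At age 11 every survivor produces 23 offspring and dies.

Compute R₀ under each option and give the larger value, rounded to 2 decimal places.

breed at age 10: R₀ = 0.58 × (22 + 0.18 × 23) = 0.58 × 26.1400 = 15.1612
delay to age 11: R₀ = 0.58 × (0.64 × 23) = 0.58 × 14.7200 = 8.5376
Higher: breed at age 10 (15.1612).

15.16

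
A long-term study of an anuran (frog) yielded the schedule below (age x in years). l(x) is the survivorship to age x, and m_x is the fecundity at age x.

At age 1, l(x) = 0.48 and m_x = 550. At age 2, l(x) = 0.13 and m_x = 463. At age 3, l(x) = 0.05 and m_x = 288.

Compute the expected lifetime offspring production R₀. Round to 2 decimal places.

338.59

R₀ = Σ l(x) m_x:
  age 1: 0.48 × 550 = 264.0000
  age 2: 0.13 × 463 = 60.1900
  age 3: 0.05 × 288 = 14.4000
R₀ = 264.0000 + 60.1900 + 14.4000 = 338.5900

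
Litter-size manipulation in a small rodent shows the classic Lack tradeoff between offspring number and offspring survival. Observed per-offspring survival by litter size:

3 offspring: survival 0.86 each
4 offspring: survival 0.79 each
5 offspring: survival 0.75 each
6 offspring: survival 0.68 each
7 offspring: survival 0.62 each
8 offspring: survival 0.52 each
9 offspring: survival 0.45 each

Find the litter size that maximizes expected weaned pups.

Expected weaned pups = c × s(c):
  c=3: 3 × 0.86 = 2.580
  c=4: 4 × 0.79 = 3.160
  c=5: 5 × 0.75 = 3.750
  c=6: 6 × 0.68 = 4.080
  c=7: 7 × 0.62 = 4.340
  c=8: 8 × 0.52 = 4.160
  c=9: 9 × 0.45 = 4.050
Maximum at c = 7 (4.340 weaned pups).

7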